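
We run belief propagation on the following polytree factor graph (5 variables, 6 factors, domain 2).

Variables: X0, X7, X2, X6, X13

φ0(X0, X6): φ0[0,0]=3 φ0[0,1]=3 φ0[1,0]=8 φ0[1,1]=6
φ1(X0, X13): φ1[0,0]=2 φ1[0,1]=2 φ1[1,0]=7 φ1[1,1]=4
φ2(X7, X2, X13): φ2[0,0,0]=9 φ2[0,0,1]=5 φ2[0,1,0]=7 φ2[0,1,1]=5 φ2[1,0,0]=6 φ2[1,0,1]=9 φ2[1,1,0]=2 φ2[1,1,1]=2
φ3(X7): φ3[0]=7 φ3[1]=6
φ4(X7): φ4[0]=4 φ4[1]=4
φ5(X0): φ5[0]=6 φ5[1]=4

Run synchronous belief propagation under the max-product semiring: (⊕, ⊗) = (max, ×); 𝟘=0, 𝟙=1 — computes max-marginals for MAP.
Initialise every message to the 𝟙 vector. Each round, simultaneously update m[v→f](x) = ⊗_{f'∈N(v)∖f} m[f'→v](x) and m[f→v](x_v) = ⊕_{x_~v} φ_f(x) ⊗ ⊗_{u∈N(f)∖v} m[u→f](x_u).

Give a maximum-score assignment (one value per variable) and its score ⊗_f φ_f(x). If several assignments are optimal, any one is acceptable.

assignment: (X0=1, X7=0, X2=0, X6=0, X13=0); score = 56448

init: all messages = 𝟙 over 2 values
r1 m[φ0→X0] = [3, 8]
r1 m[φ0→X6] = [8, 6]
r1 m[φ1→X0] = [2, 7]
r1 m[φ1→X13] = [7, 4]
r1 m[φ2→X7] = [9, 9]
r1 m[φ2→X2] = [9, 7]
r1 m[φ2→X13] = [9, 9]
r1 m[φ3→X7] = [7, 6]
r1 m[φ4→X7] = [4, 4]
r1 m[φ5→X0] = [6, 4]
r1 m[X0→φ0] = [1, 1]
r1 m[X0→φ1] = [1, 1]
r1 m[X0→φ5] = [1, 1]
r1 m[X7→φ2] = [1, 1]
r1 m[X7→φ3] = [1, 1]
r1 m[X7→φ4] = [1, 1]
r1 m[X2→φ2] = [1, 1]
r1 m[X6→φ0] = [1, 1]
r1 m[X13→φ1] = [1, 1]
r1 m[X13→φ2] = [1, 1]
r2 m[φ0→X0] = [3, 8]
r2 m[φ0→X6] = [8, 6]
r2 m[φ1→X0] = [2, 7]
r2 m[φ1→X13] = [7, 4]
r2 m[φ2→X7] = [9, 9]
r2 m[φ2→X2] = [9, 7]
r2 m[φ2→X13] = [9, 9]
r2 m[φ3→X7] = [7, 6]
r2 m[φ4→X7] = [4, 4]
r2 m[φ5→X0] = [6, 4]
r2 m[X0→φ0] = [12, 28]
r2 m[X0→φ1] = [18, 32]
r2 m[X0→φ5] = [6, 56]
r2 m[X7→φ2] = [28, 24]
r2 m[X7→φ3] = [36, 36]
r2 m[X7→φ4] = [63, 54]
r2 m[X2→φ2] = [1, 1]
r2 m[X6→φ0] = [1, 1]
r2 m[X13→φ1] = [9, 9]
r2 m[X13→φ2] = [7, 4]
r3 m[φ0→X0] = [3, 8]
r3 m[φ0→X6] = [224, 168]
r3 m[φ1→X0] = [18, 63]
r3 m[φ1→X13] = [224, 128]
r3 m[φ2→X7] = [63, 42]
r3 m[φ2→X2] = [1764, 1372]
r3 m[φ2→X13] = [252, 216]
r3 m[φ3→X7] = [7, 6]
r3 m[φ4→X7] = [4, 4]
r3 m[φ5→X0] = [6, 4]
r3 m[X0→φ0] = [12, 28]
r3 m[X0→φ1] = [18, 32]
r3 m[X0→φ5] = [6, 56]
r3 m[X7→φ2] = [28, 24]
r3 m[X7→φ3] = [36, 36]
r3 m[X7→φ4] = [63, 54]
r3 m[X2→φ2] = [1, 1]
r3 m[X6→φ0] = [1, 1]
r3 m[X13→φ1] = [9, 9]
r3 m[X13→φ2] = [7, 4]
r4 m[φ0→X0] = [3, 8]
r4 m[φ0→X6] = [224, 168]
r4 m[φ1→X0] = [18, 63]
r4 m[φ1→X13] = [224, 128]
r4 m[φ2→X7] = [63, 42]
r4 m[φ2→X2] = [1764, 1372]
r4 m[φ2→X13] = [252, 216]
r4 m[φ3→X7] = [7, 6]
r4 m[φ4→X7] = [4, 4]
r4 m[φ5→X0] = [6, 4]
r4 m[X0→φ0] = [108, 252]
r4 m[X0→φ1] = [18, 32]
r4 m[X0→φ5] = [54, 504]
r4 m[X7→φ2] = [28, 24]
r4 m[X7→φ3] = [252, 168]
r4 m[X7→φ4] = [441, 252]
r4 m[X2→φ2] = [1, 1]
r4 m[X6→φ0] = [1, 1]
r4 m[X13→φ1] = [252, 216]
r4 m[X13→φ2] = [224, 128]
r5 m[φ0→X0] = [3, 8]
r5 m[φ0→X6] = [2016, 1512]
r5 m[φ1→X0] = [504, 1764]
r5 m[φ1→X13] = [224, 128]
r5 m[φ2→X7] = [2016, 1344]
r5 m[φ2→X2] = [56448, 43904]
r5 m[φ2→X13] = [252, 216]
r5 m[φ3→X7] = [7, 6]
r5 m[φ4→X7] = [4, 4]
r5 m[φ5→X0] = [6, 4]
r5 m[X0→φ0] = [108, 252]
r5 m[X0→φ1] = [18, 32]
r5 m[X0→φ5] = [54, 504]
r5 m[X7→φ2] = [28, 24]
r5 m[X7→φ3] = [252, 168]
r5 m[X7→φ4] = [441, 252]
r5 m[X2→φ2] = [1, 1]
r5 m[X6→φ0] = [1, 1]
r5 m[X13→φ1] = [252, 216]
r5 m[X13→φ2] = [224, 128]
r6 m[φ0→X0] = [3, 8]
r6 m[φ0→X6] = [2016, 1512]
r6 m[φ1→X0] = [504, 1764]
r6 m[φ1→X13] = [224, 128]
r6 m[φ2→X7] = [2016, 1344]
r6 m[φ2→X2] = [56448, 43904]
r6 m[φ2→X13] = [252, 216]
r6 m[φ3→X7] = [7, 6]
r6 m[φ4→X7] = [4, 4]
r6 m[φ5→X0] = [6, 4]
r6 m[X0→φ0] = [3024, 7056]
r6 m[X0→φ1] = [18, 32]
r6 m[X0→φ5] = [1512, 14112]
r6 m[X7→φ2] = [28, 24]
r6 m[X7→φ3] = [8064, 5376]
r6 m[X7→φ4] = [14112, 8064]
r6 m[X2→φ2] = [1, 1]
r6 m[X6→φ0] = [1, 1]
r6 m[X13→φ1] = [252, 216]
r6 m[X13→φ2] = [224, 128]
r7 m[φ0→X0] = [3, 8]
r7 m[φ0→X6] = [56448, 42336]
r7 m[φ1→X0] = [504, 1764]
r7 m[φ1→X13] = [224, 128]
r7 m[φ2→X7] = [2016, 1344]
r7 m[φ2→X2] = [56448, 43904]
r7 m[φ2→X13] = [252, 216]
r7 m[φ3→X7] = [7, 6]
r7 m[φ4→X7] = [4, 4]
r7 m[φ5→X0] = [6, 4]
r7 m[X0→φ0] = [3024, 7056]
r7 m[X0→φ1] = [18, 32]
r7 m[X0→φ5] = [1512, 14112]
r7 m[X7→φ2] = [28, 24]
r7 m[X7→φ3] = [8064, 5376]
r7 m[X7→φ4] = [14112, 8064]
r7 m[X2→φ2] = [1, 1]
r7 m[X6→φ0] = [1, 1]
r7 m[X13→φ1] = [252, 216]
r7 m[X13→φ2] = [224, 128]
r8 m[φ0→X0] = [3, 8]
r8 m[φ0→X6] = [56448, 42336]
r8 m[φ1→X0] = [504, 1764]
r8 m[φ1→X13] = [224, 128]
r8 m[φ2→X7] = [2016, 1344]
r8 m[φ2→X2] = [56448, 43904]
r8 m[φ2→X13] = [252, 216]
r8 m[φ3→X7] = [7, 6]
r8 m[φ4→X7] = [4, 4]
r8 m[φ5→X0] = [6, 4]
r8 m[X0→φ0] = [3024, 7056]
r8 m[X0→φ1] = [18, 32]
r8 m[X0→φ5] = [1512, 14112]
r8 m[X7→φ2] = [28, 24]
r8 m[X7→φ3] = [8064, 5376]
r8 m[X7→φ4] = [14112, 8064]
r8 m[X2→φ2] = [1, 1]
r8 m[X6→φ0] = [1, 1]
r8 m[X13→φ1] = [252, 216]
r8 m[X13→φ2] = [224, 128]
fixed point reached at round 8
traceback from X0: (X0=1, X7=0, X2=0, X6=0, X13=0), score=56448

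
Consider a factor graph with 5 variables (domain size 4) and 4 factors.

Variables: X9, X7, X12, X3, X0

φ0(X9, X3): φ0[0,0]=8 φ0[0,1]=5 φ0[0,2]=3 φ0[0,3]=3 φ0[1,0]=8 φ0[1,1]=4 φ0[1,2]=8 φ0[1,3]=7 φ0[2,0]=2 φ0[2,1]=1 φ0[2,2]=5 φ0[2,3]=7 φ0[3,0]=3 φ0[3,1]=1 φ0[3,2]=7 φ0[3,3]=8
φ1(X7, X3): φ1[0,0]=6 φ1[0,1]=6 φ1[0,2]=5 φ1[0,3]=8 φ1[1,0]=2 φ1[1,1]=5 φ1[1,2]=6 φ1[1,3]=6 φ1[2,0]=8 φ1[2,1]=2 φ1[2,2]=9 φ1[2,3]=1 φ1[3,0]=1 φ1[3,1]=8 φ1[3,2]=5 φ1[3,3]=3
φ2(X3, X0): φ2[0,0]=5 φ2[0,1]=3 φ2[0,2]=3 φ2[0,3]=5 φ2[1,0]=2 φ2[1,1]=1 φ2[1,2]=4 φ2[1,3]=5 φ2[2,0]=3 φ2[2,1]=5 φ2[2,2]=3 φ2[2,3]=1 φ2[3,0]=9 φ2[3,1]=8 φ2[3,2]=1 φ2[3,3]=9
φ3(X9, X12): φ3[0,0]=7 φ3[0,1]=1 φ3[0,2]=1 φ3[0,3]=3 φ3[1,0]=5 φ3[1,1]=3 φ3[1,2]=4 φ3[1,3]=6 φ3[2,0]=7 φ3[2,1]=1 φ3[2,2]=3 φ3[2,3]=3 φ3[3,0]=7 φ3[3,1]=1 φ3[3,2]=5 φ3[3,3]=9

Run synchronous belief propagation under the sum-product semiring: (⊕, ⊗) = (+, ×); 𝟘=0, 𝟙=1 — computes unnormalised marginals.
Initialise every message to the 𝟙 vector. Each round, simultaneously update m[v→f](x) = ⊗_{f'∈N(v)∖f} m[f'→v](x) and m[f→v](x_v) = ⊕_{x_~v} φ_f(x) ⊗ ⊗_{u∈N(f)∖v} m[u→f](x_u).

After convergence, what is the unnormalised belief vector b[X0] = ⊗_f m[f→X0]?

b[X0] = [136378, 133846, 69294, 126762]

init: all messages = 𝟙 over 4 values
r1 m[φ0→X9] = [19, 27, 15, 19]
r1 m[φ0→X3] = [21, 11, 23, 25]
r1 m[φ1→X7] = [25, 19, 20, 17]
r1 m[φ1→X3] = [17, 21, 25, 18]
r1 m[φ2→X3] = [16, 12, 12, 27]
r1 m[φ2→X0] = [19, 17, 11, 20]
r1 m[φ3→X9] = [12, 18, 14, 22]
r1 m[φ3→X12] = [26, 6, 13, 21]
r1 m[X9→φ0] = [1, 1, 1, 1]
r1 m[X9→φ3] = [1, 1, 1, 1]
r1 m[X7→φ1] = [1, 1, 1, 1]
r1 m[X12→φ3] = [1, 1, 1, 1]
r1 m[X3→φ0] = [1, 1, 1, 1]
r1 m[X3→φ1] = [1, 1, 1, 1]
r1 m[X3→φ2] = [1, 1, 1, 1]
r1 m[X0→φ2] = [1, 1, 1, 1]
r2 m[φ0→X9] = [19, 27, 15, 19]
r2 m[φ0→X3] = [21, 11, 23, 25]
r2 m[φ1→X7] = [25, 19, 20, 17]
r2 m[φ1→X3] = [17, 21, 25, 18]
r2 m[φ2→X3] = [16, 12, 12, 27]
r2 m[φ2→X0] = [19, 17, 11, 20]
r2 m[φ3→X9] = [12, 18, 14, 22]
r2 m[φ3→X12] = [26, 6, 13, 21]
r2 m[X9→φ0] = [12, 18, 14, 22]
r2 m[X9→φ3] = [19, 27, 15, 19]
r2 m[X7→φ1] = [1, 1, 1, 1]
r2 m[X12→φ3] = [1, 1, 1, 1]
r2 m[X3→φ0] = [272, 252, 300, 486]
r2 m[X3→φ1] = [336, 132, 276, 675]
r2 m[X3→φ2] = [357, 231, 575, 450]
r2 m[X0→φ2] = [1, 1, 1, 1]
r3 m[φ0→X9] = [5794, 8986, 5698, 7056]
r3 m[φ0→X3] = [334, 168, 404, 436]
r3 m[φ1→X7] = [9588, 7038, 6111, 4797]
r3 m[φ1→X3] = [17, 21, 25, 18]
r3 m[φ2→X3] = [16, 12, 12, 27]
r3 m[φ2→X0] = [8022, 7777, 4170, 7565]
r3 m[φ3→X9] = [12, 18, 14, 22]
r3 m[φ3→X12] = [506, 134, 267, 435]
r3 m[X9→φ0] = [12, 18, 14, 22]
r3 m[X9→φ3] = [19, 27, 15, 19]
r3 m[X7→φ1] = [1, 1, 1, 1]
r3 m[X12→φ3] = [1, 1, 1, 1]
r3 m[X3→φ0] = [272, 252, 300, 486]
r3 m[X3→φ1] = [336, 132, 276, 675]
r3 m[X3→φ2] = [357, 231, 575, 450]
r3 m[X0→φ2] = [1, 1, 1, 1]
r4 m[φ0→X9] = [5794, 8986, 5698, 7056]
r4 m[φ0→X3] = [334, 168, 404, 436]
r4 m[φ1→X7] = [9588, 7038, 6111, 4797]
r4 m[φ1→X3] = [17, 21, 25, 18]
r4 m[φ2→X3] = [16, 12, 12, 27]
r4 m[φ2→X0] = [8022, 7777, 4170, 7565]
r4 m[φ3→X9] = [12, 18, 14, 22]
r4 m[φ3→X12] = [506, 134, 267, 435]
r4 m[X9→φ0] = [12, 18, 14, 22]
r4 m[X9→φ3] = [5794, 8986, 5698, 7056]
r4 m[X7→φ1] = [1, 1, 1, 1]
r4 m[X12→φ3] = [1, 1, 1, 1]
r4 m[X3→φ0] = [272, 252, 300, 486]
r4 m[X3→φ1] = [5344, 2016, 4848, 11772]
r4 m[X3→φ2] = [5678, 3528, 10100, 7848]
r4 m[X0→φ2] = [1, 1, 1, 1]
r5 m[φ0→X9] = [5794, 8986, 5698, 7056]
r5 m[φ0→X3] = [334, 168, 404, 436]
r5 m[φ1→X7] = [162576, 120488, 102188, 81028]
r5 m[φ1→X3] = [17, 21, 25, 18]
r5 m[φ2→X3] = [16, 12, 12, 27]
r5 m[φ2→X0] = [136378, 133846, 69294, 126762]
r5 m[φ3→X9] = [12, 18, 14, 22]
r5 m[φ3→X12] = [174766, 45506, 94112, 151896]
r5 m[X9→φ0] = [12, 18, 14, 22]
r5 m[X9→φ3] = [5794, 8986, 5698, 7056]
r5 m[X7→φ1] = [1, 1, 1, 1]
r5 m[X12→φ3] = [1, 1, 1, 1]
r5 m[X3→φ0] = [272, 252, 300, 486]
r5 m[X3→φ1] = [5344, 2016, 4848, 11772]
r5 m[X3→φ2] = [5678, 3528, 10100, 7848]
r5 m[X0→φ2] = [1, 1, 1, 1]
r6 m[φ0→X9] = [5794, 8986, 5698, 7056]
r6 m[φ0→X3] = [334, 168, 404, 436]
r6 m[φ1→X7] = [162576, 120488, 102188, 81028]
r6 m[φ1→X3] = [17, 21, 25, 18]
r6 m[φ2→X3] = [16, 12, 12, 27]
r6 m[φ2→X0] = [136378, 133846, 69294, 126762]
r6 m[φ3→X9] = [12, 18, 14, 22]
r6 m[φ3→X12] = [174766, 45506, 94112, 151896]
r6 m[X9→φ0] = [12, 18, 14, 22]
r6 m[X9→φ3] = [5794, 8986, 5698, 7056]
r6 m[X7→φ1] = [1, 1, 1, 1]
r6 m[X12→φ3] = [1, 1, 1, 1]
r6 m[X3→φ0] = [272, 252, 300, 486]
r6 m[X3→φ1] = [5344, 2016, 4848, 11772]
r6 m[X3→φ2] = [5678, 3528, 10100, 7848]
r6 m[X0→φ2] = [1, 1, 1, 1]
fixed point reached at round 6
b[X0] = ⊗ incoming = [136378, 133846, 69294, 126762]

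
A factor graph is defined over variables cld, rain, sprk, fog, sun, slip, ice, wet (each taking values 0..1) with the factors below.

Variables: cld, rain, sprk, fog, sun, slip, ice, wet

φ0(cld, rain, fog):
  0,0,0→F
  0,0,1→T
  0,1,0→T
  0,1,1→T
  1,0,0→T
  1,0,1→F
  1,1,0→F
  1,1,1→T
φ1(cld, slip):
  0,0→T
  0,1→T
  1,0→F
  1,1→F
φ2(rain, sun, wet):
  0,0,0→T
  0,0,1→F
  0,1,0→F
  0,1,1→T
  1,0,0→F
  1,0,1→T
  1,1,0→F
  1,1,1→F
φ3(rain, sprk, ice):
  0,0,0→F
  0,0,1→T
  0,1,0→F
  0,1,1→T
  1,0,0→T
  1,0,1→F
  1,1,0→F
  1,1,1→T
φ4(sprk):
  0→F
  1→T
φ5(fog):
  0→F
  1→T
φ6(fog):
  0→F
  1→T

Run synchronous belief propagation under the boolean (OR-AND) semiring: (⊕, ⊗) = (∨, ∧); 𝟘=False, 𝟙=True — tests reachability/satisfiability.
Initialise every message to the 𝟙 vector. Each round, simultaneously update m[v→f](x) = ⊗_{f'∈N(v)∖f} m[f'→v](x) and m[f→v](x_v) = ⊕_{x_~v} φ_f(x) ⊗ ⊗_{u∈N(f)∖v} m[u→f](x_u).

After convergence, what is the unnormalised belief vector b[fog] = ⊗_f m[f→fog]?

init: all messages = 𝟙 over 2 values
r1 m[φ0→cld] = [T, T]
r1 m[φ0→rain] = [T, T]
r1 m[φ0→fog] = [T, T]
r1 m[φ1→cld] = [T, F]
r1 m[φ1→slip] = [T, T]
r1 m[φ2→rain] = [T, T]
r1 m[φ2→sun] = [T, T]
r1 m[φ2→wet] = [T, T]
r1 m[φ3→rain] = [T, T]
r1 m[φ3→sprk] = [T, T]
r1 m[φ3→ice] = [T, T]
r1 m[φ4→sprk] = [F, T]
r1 m[φ5→fog] = [F, T]
r1 m[φ6→fog] = [F, T]
r1 m[cld→φ0] = [T, T]
r1 m[cld→φ1] = [T, T]
r1 m[rain→φ0] = [T, T]
r1 m[rain→φ2] = [T, T]
r1 m[rain→φ3] = [T, T]
r1 m[sprk→φ3] = [T, T]
r1 m[sprk→φ4] = [T, T]
r1 m[fog→φ0] = [T, T]
r1 m[fog→φ5] = [T, T]
r1 m[fog→φ6] = [T, T]
r1 m[sun→φ2] = [T, T]
r1 m[slip→φ1] = [T, T]
r1 m[ice→φ3] = [T, T]
r1 m[wet→φ2] = [T, T]
r2 m[φ0→cld] = [T, T]
r2 m[φ0→rain] = [T, T]
r2 m[φ0→fog] = [T, T]
r2 m[φ1→cld] = [T, F]
r2 m[φ1→slip] = [T, T]
r2 m[φ2→rain] = [T, T]
r2 m[φ2→sun] = [T, T]
r2 m[φ2→wet] = [T, T]
r2 m[φ3→rain] = [T, T]
r2 m[φ3→sprk] = [T, T]
r2 m[φ3→ice] = [T, T]
r2 m[φ4→sprk] = [F, T]
r2 m[φ5→fog] = [F, T]
r2 m[φ6→fog] = [F, T]
r2 m[cld→φ0] = [T, F]
r2 m[cld→φ1] = [T, T]
r2 m[rain→φ0] = [T, T]
r2 m[rain→φ2] = [T, T]
r2 m[rain→φ3] = [T, T]
r2 m[sprk→φ3] = [F, T]
r2 m[sprk→φ4] = [T, T]
r2 m[fog→φ0] = [F, T]
r2 m[fog→φ5] = [F, T]
r2 m[fog→φ6] = [F, T]
r2 m[sun→φ2] = [T, T]
r2 m[slip→φ1] = [T, T]
r2 m[ice→φ3] = [T, T]
r2 m[wet→φ2] = [T, T]
r3 m[φ0→cld] = [T, T]
r3 m[φ0→rain] = [T, T]
r3 m[φ0→fog] = [T, T]
r3 m[φ1→cld] = [T, F]
r3 m[φ1→slip] = [T, T]
r3 m[φ2→rain] = [T, T]
r3 m[φ2→sun] = [T, T]
r3 m[φ2→wet] = [T, T]
r3 m[φ3→rain] = [T, T]
r3 m[φ3→sprk] = [T, T]
r3 m[φ3→ice] = [F, T]
r3 m[φ4→sprk] = [F, T]
r3 m[φ5→fog] = [F, T]
r3 m[φ6→fog] = [F, T]
r3 m[cld→φ0] = [T, F]
r3 m[cld→φ1] = [T, T]
r3 m[rain→φ0] = [T, T]
r3 m[rain→φ2] = [T, T]
r3 m[rain→φ3] = [T, T]
r3 m[sprk→φ3] = [F, T]
r3 m[sprk→φ4] = [T, T]
r3 m[fog→φ0] = [F, T]
r3 m[fog→φ5] = [F, T]
r3 m[fog→φ6] = [F, T]
r3 m[sun→φ2] = [T, T]
r3 m[slip→φ1] = [T, T]
r3 m[ice→φ3] = [T, T]
r3 m[wet→φ2] = [T, T]
r4 m[φ0→cld] = [T, T]
r4 m[φ0→rain] = [T, T]
r4 m[φ0→fog] = [T, T]
r4 m[φ1→cld] = [T, F]
r4 m[φ1→slip] = [T, T]
r4 m[φ2→rain] = [T, T]
r4 m[φ2→sun] = [T, T]
r4 m[φ2→wet] = [T, T]
r4 m[φ3→rain] = [T, T]
r4 m[φ3→sprk] = [T, T]
r4 m[φ3→ice] = [F, T]
r4 m[φ4→sprk] = [F, T]
r4 m[φ5→fog] = [F, T]
r4 m[φ6→fog] = [F, T]
r4 m[cld→φ0] = [T, F]
r4 m[cld→φ1] = [T, T]
r4 m[rain→φ0] = [T, T]
r4 m[rain→φ2] = [T, T]
r4 m[rain→φ3] = [T, T]
r4 m[sprk→φ3] = [F, T]
r4 m[sprk→φ4] = [T, T]
r4 m[fog→φ0] = [F, T]
r4 m[fog→φ5] = [F, T]
r4 m[fog→φ6] = [F, T]
r4 m[sun→φ2] = [T, T]
r4 m[slip→φ1] = [T, T]
r4 m[ice→φ3] = [T, T]
r4 m[wet→φ2] = [T, T]
fixed point reached at round 4
b[fog] = ⊗ incoming = [F, T]

b[fog] = [F, T]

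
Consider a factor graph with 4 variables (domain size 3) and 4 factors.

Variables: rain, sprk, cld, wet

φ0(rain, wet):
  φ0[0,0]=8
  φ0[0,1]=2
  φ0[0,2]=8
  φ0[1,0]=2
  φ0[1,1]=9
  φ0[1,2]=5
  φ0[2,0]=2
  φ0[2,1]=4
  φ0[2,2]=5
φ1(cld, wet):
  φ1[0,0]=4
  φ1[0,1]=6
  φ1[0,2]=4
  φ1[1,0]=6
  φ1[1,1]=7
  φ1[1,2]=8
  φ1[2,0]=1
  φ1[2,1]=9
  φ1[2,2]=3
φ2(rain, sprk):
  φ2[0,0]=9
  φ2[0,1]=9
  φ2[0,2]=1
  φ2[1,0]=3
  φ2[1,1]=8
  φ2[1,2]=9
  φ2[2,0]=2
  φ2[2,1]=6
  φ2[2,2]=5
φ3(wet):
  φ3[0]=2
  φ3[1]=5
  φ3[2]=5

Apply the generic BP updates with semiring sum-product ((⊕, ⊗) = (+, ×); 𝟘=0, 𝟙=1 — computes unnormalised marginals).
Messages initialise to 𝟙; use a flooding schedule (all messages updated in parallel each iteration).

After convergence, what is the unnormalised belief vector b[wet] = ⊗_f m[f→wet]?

b[wet] = [4796, 29700, 23775]

init: all messages = 𝟙 over 3 values
r1 m[φ0→rain] = [18, 16, 11]
r1 m[φ0→wet] = [12, 15, 18]
r1 m[φ1→cld] = [14, 21, 13]
r1 m[φ1→wet] = [11, 22, 15]
r1 m[φ2→rain] = [19, 20, 13]
r1 m[φ2→sprk] = [14, 23, 15]
r1 m[φ3→wet] = [2, 5, 5]
r1 m[rain→φ0] = [1, 1, 1]
r1 m[rain→φ2] = [1, 1, 1]
r1 m[sprk→φ2] = [1, 1, 1]
r1 m[cld→φ1] = [1, 1, 1]
r1 m[wet→φ0] = [1, 1, 1]
r1 m[wet→φ1] = [1, 1, 1]
r1 m[wet→φ3] = [1, 1, 1]
r2 m[φ0→rain] = [18, 16, 11]
r2 m[φ0→wet] = [12, 15, 18]
r2 m[φ1→cld] = [14, 21, 13]
r2 m[φ1→wet] = [11, 22, 15]
r2 m[φ2→rain] = [19, 20, 13]
r2 m[φ2→sprk] = [14, 23, 15]
r2 m[φ3→wet] = [2, 5, 5]
r2 m[rain→φ0] = [19, 20, 13]
r2 m[rain→φ2] = [18, 16, 11]
r2 m[sprk→φ2] = [1, 1, 1]
r2 m[cld→φ1] = [1, 1, 1]
r2 m[wet→φ0] = [22, 110, 75]
r2 m[wet→φ1] = [24, 75, 90]
r2 m[wet→φ3] = [132, 330, 270]
r3 m[φ0→rain] = [996, 1409, 859]
r3 m[φ0→wet] = [218, 270, 317]
r3 m[φ1→cld] = [906, 1389, 969]
r3 m[φ1→wet] = [11, 22, 15]
r3 m[φ2→rain] = [19, 20, 13]
r3 m[φ2→sprk] = [232, 356, 217]
r3 m[φ3→wet] = [2, 5, 5]
r3 m[rain→φ0] = [19, 20, 13]
r3 m[rain→φ2] = [18, 16, 11]
r3 m[sprk→φ2] = [1, 1, 1]
r3 m[cld→φ1] = [1, 1, 1]
r3 m[wet→φ0] = [22, 110, 75]
r3 m[wet→φ1] = [24, 75, 90]
r3 m[wet→φ3] = [132, 330, 270]
r4 m[φ0→rain] = [996, 1409, 859]
r4 m[φ0→wet] = [218, 270, 317]
r4 m[φ1→cld] = [906, 1389, 969]
r4 m[φ1→wet] = [11, 22, 15]
r4 m[φ2→rain] = [19, 20, 13]
r4 m[φ2→sprk] = [232, 356, 217]
r4 m[φ3→wet] = [2, 5, 5]
r4 m[rain→φ0] = [19, 20, 13]
r4 m[rain→φ2] = [996, 1409, 859]
r4 m[sprk→φ2] = [1, 1, 1]
r4 m[cld→φ1] = [1, 1, 1]
r4 m[wet→φ0] = [22, 110, 75]
r4 m[wet→φ1] = [436, 1350, 1585]
r4 m[wet→φ3] = [2398, 5940, 4755]
r5 m[φ0→rain] = [996, 1409, 859]
r5 m[φ0→wet] = [218, 270, 317]
r5 m[φ1→cld] = [16184, 24746, 17341]
r5 m[φ1→wet] = [11, 22, 15]
r5 m[φ2→rain] = [19, 20, 13]
r5 m[φ2→sprk] = [14909, 25390, 17972]
r5 m[φ3→wet] = [2, 5, 5]
r5 m[rain→φ0] = [19, 20, 13]
r5 m[rain→φ2] = [996, 1409, 859]
r5 m[sprk→φ2] = [1, 1, 1]
r5 m[cld→φ1] = [1, 1, 1]
r5 m[wet→φ0] = [22, 110, 75]
r5 m[wet→φ1] = [436, 1350, 1585]
r5 m[wet→φ3] = [2398, 5940, 4755]
r6 m[φ0→rain] = [996, 1409, 859]
r6 m[φ0→wet] = [218, 270, 317]
r6 m[φ1→cld] = [16184, 24746, 17341]
r6 m[φ1→wet] = [11, 22, 15]
r6 m[φ2→rain] = [19, 20, 13]
r6 m[φ2→sprk] = [14909, 25390, 17972]
r6 m[φ3→wet] = [2, 5, 5]
r6 m[rain→φ0] = [19, 20, 13]
r6 m[rain→φ2] = [996, 1409, 859]
r6 m[sprk→φ2] = [1, 1, 1]
r6 m[cld→φ1] = [1, 1, 1]
r6 m[wet→φ0] = [22, 110, 75]
r6 m[wet→φ1] = [436, 1350, 1585]
r6 m[wet→φ3] = [2398, 5940, 4755]
fixed point reached at round 6
b[wet] = ⊗ incoming = [4796, 29700, 23775]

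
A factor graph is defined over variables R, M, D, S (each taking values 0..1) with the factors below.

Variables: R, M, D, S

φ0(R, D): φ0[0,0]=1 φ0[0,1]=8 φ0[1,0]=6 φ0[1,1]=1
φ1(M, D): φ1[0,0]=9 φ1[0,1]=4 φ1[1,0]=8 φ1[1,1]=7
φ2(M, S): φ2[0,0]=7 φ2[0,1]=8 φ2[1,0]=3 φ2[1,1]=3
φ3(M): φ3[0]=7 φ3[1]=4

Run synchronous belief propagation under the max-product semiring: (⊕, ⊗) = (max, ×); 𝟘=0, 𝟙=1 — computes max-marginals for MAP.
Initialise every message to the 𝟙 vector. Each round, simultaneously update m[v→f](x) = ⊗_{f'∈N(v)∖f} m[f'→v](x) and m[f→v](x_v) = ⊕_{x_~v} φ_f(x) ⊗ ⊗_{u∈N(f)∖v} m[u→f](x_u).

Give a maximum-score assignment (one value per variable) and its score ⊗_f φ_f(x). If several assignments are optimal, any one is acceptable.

assignment: (R=1, M=0, D=0, S=1); score = 3024

init: all messages = 𝟙 over 2 values
r1 m[φ0→R] = [8, 6]
r1 m[φ0→D] = [6, 8]
r1 m[φ1→M] = [9, 8]
r1 m[φ1→D] = [9, 7]
r1 m[φ2→M] = [8, 3]
r1 m[φ2→S] = [7, 8]
r1 m[φ3→M] = [7, 4]
r1 m[R→φ0] = [1, 1]
r1 m[M→φ1] = [1, 1]
r1 m[M→φ2] = [1, 1]
r1 m[M→φ3] = [1, 1]
r1 m[D→φ0] = [1, 1]
r1 m[D→φ1] = [1, 1]
r1 m[S→φ2] = [1, 1]
r2 m[φ0→R] = [8, 6]
r2 m[φ0→D] = [6, 8]
r2 m[φ1→M] = [9, 8]
r2 m[φ1→D] = [9, 7]
r2 m[φ2→M] = [8, 3]
r2 m[φ2→S] = [7, 8]
r2 m[φ3→M] = [7, 4]
r2 m[R→φ0] = [1, 1]
r2 m[M→φ1] = [56, 12]
r2 m[M→φ2] = [63, 32]
r2 m[M→φ3] = [72, 24]
r2 m[D→φ0] = [9, 7]
r2 m[D→φ1] = [6, 8]
r2 m[S→φ2] = [1, 1]
r3 m[φ0→R] = [56, 54]
r3 m[φ0→D] = [6, 8]
r3 m[φ1→M] = [54, 56]
r3 m[φ1→D] = [504, 224]
r3 m[φ2→M] = [8, 3]
r3 m[φ2→S] = [441, 504]
r3 m[φ3→M] = [7, 4]
r3 m[R→φ0] = [1, 1]
r3 m[M→φ1] = [56, 12]
r3 m[M→φ2] = [63, 32]
r3 m[M→φ3] = [72, 24]
r3 m[D→φ0] = [9, 7]
r3 m[D→φ1] = [6, 8]
r3 m[S→φ2] = [1, 1]
r4 m[φ0→R] = [56, 54]
r4 m[φ0→D] = [6, 8]
r4 m[φ1→M] = [54, 56]
r4 m[φ1→D] = [504, 224]
r4 m[φ2→M] = [8, 3]
r4 m[φ2→S] = [441, 504]
r4 m[φ3→M] = [7, 4]
r4 m[R→φ0] = [1, 1]
r4 m[M→φ1] = [56, 12]
r4 m[M→φ2] = [378, 224]
r4 m[M→φ3] = [432, 168]
r4 m[D→φ0] = [504, 224]
r4 m[D→φ1] = [6, 8]
r4 m[S→φ2] = [1, 1]
r5 m[φ0→R] = [1792, 3024]
r5 m[φ0→D] = [6, 8]
r5 m[φ1→M] = [54, 56]
r5 m[φ1→D] = [504, 224]
r5 m[φ2→M] = [8, 3]
r5 m[φ2→S] = [2646, 3024]
r5 m[φ3→M] = [7, 4]
r5 m[R→φ0] = [1, 1]
r5 m[M→φ1] = [56, 12]
r5 m[M→φ2] = [378, 224]
r5 m[M→φ3] = [432, 168]
r5 m[D→φ0] = [504, 224]
r5 m[D→φ1] = [6, 8]
r5 m[S→φ2] = [1, 1]
r6 m[φ0→R] = [1792, 3024]
r6 m[φ0→D] = [6, 8]
r6 m[φ1→M] = [54, 56]
r6 m[φ1→D] = [504, 224]
r6 m[φ2→M] = [8, 3]
r6 m[φ2→S] = [2646, 3024]
r6 m[φ3→M] = [7, 4]
r6 m[R→φ0] = [1, 1]
r6 m[M→φ1] = [56, 12]
r6 m[M→φ2] = [378, 224]
r6 m[M→φ3] = [432, 168]
r6 m[D→φ0] = [504, 224]
r6 m[D→φ1] = [6, 8]
r6 m[S→φ2] = [1, 1]
fixed point reached at round 6
traceback from R: (R=1, M=0, D=0, S=1), score=3024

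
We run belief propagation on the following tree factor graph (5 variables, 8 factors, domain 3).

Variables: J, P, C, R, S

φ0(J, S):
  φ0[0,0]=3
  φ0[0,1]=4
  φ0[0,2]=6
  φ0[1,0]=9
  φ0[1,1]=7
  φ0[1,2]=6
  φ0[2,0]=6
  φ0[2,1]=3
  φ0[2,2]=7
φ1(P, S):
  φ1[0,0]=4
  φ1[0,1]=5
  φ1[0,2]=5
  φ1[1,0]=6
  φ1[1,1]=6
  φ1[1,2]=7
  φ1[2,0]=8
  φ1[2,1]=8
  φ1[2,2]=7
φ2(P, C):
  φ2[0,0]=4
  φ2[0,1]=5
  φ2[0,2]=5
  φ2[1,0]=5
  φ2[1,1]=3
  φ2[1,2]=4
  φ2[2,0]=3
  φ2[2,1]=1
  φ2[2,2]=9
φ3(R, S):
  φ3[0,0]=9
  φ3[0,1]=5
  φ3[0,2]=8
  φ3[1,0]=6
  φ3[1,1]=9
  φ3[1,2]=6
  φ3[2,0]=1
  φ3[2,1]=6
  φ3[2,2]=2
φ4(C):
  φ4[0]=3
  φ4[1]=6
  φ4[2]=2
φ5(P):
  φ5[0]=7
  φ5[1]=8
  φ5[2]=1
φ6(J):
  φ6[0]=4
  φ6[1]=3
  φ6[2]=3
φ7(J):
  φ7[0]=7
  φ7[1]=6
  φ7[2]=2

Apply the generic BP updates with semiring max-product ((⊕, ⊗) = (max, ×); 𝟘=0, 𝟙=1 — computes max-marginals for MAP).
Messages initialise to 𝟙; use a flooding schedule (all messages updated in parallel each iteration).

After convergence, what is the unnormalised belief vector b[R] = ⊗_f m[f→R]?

b[R] = [1411200, 1190700, 793800]

init: all messages = 𝟙 over 3 values
r1 m[φ0→J] = [6, 9, 7]
r1 m[φ0→S] = [9, 7, 7]
r1 m[φ1→P] = [5, 7, 8]
r1 m[φ1→S] = [8, 8, 7]
r1 m[φ2→P] = [5, 5, 9]
r1 m[φ2→C] = [5, 5, 9]
r1 m[φ3→R] = [9, 9, 6]
r1 m[φ3→S] = [9, 9, 8]
r1 m[φ4→C] = [3, 6, 2]
r1 m[φ5→P] = [7, 8, 1]
r1 m[φ6→J] = [4, 3, 3]
r1 m[φ7→J] = [7, 6, 2]
r1 m[J→φ0] = [1, 1, 1]
r1 m[J→φ6] = [1, 1, 1]
r1 m[J→φ7] = [1, 1, 1]
r1 m[P→φ1] = [1, 1, 1]
r1 m[P→φ2] = [1, 1, 1]
r1 m[P→φ5] = [1, 1, 1]
r1 m[C→φ2] = [1, 1, 1]
r1 m[C→φ4] = [1, 1, 1]
r1 m[R→φ3] = [1, 1, 1]
r1 m[S→φ0] = [1, 1, 1]
r1 m[S→φ1] = [1, 1, 1]
r1 m[S→φ3] = [1, 1, 1]
r2 m[φ0→J] = [6, 9, 7]
r2 m[φ0→S] = [9, 7, 7]
r2 m[φ1→P] = [5, 7, 8]
r2 m[φ1→S] = [8, 8, 7]
r2 m[φ2→P] = [5, 5, 9]
r2 m[φ2→C] = [5, 5, 9]
r2 m[φ3→R] = [9, 9, 6]
r2 m[φ3→S] = [9, 9, 8]
r2 m[φ4→C] = [3, 6, 2]
r2 m[φ5→P] = [7, 8, 1]
r2 m[φ6→J] = [4, 3, 3]
r2 m[φ7→J] = [7, 6, 2]
r2 m[J→φ0] = [28, 18, 6]
r2 m[J→φ6] = [42, 54, 14]
r2 m[J→φ7] = [24, 27, 21]
r2 m[P→φ1] = [35, 40, 9]
r2 m[P→φ2] = [35, 56, 8]
r2 m[P→φ5] = [25, 35, 72]
r2 m[C→φ2] = [3, 6, 2]
r2 m[C→φ4] = [5, 5, 9]
r2 m[R→φ3] = [1, 1, 1]
r2 m[S→φ0] = [72, 72, 56]
r2 m[S→φ1] = [81, 63, 56]
r2 m[S→φ3] = [72, 56, 49]
r3 m[φ0→J] = [336, 648, 432]
r3 m[φ0→S] = [162, 126, 168]
r3 m[φ1→P] = [324, 486, 648]
r3 m[φ1→S] = [240, 240, 280]
r3 m[φ2→P] = [30, 18, 18]
r3 m[φ2→C] = [280, 175, 224]
r3 m[φ3→R] = [648, 504, 336]
r3 m[φ3→S] = [9, 9, 8]
r3 m[φ4→C] = [3, 6, 2]
r3 m[φ5→P] = [7, 8, 1]
r3 m[φ6→J] = [4, 3, 3]
r3 m[φ7→J] = [7, 6, 2]
r3 m[J→φ0] = [28, 18, 6]
r3 m[J→φ6] = [42, 54, 14]
r3 m[J→φ7] = [24, 27, 21]
r3 m[P→φ1] = [35, 40, 9]
r3 m[P→φ2] = [35, 56, 8]
r3 m[P→φ5] = [25, 35, 72]
r3 m[C→φ2] = [3, 6, 2]
r3 m[C→φ4] = [5, 5, 9]
r3 m[R→φ3] = [1, 1, 1]
r3 m[S→φ0] = [72, 72, 56]
r3 m[S→φ1] = [81, 63, 56]
r3 m[S→φ3] = [72, 56, 49]
r4 m[φ0→J] = [336, 648, 432]
r4 m[φ0→S] = [162, 126, 168]
r4 m[φ1→P] = [324, 486, 648]
r4 m[φ1→S] = [240, 240, 280]
r4 m[φ2→P] = [30, 18, 18]
r4 m[φ2→C] = [280, 175, 224]
r4 m[φ3→R] = [648, 504, 336]
r4 m[φ3→S] = [9, 9, 8]
r4 m[φ4→C] = [3, 6, 2]
r4 m[φ5→P] = [7, 8, 1]
r4 m[φ6→J] = [4, 3, 3]
r4 m[φ7→J] = [7, 6, 2]
r4 m[J→φ0] = [28, 18, 6]
r4 m[J→φ6] = [2352, 3888, 864]
r4 m[J→φ7] = [1344, 1944, 1296]
r4 m[P→φ1] = [210, 144, 18]
r4 m[P→φ2] = [2268, 3888, 648]
r4 m[P→φ5] = [9720, 8748, 11664]
r4 m[C→φ2] = [3, 6, 2]
r4 m[C→φ4] = [280, 175, 224]
r4 m[R→φ3] = [1, 1, 1]
r4 m[S→φ0] = [2160, 2160, 2240]
r4 m[S→φ1] = [1458, 1134, 1344]
r4 m[S→φ3] = [38880, 30240, 47040]
r5 m[φ0→J] = [13440, 19440, 15680]
r5 m[φ0→S] = [162, 126, 168]
r5 m[φ1→P] = [6720, 9408, 11664]
r5 m[φ1→S] = [864, 1050, 1050]
r5 m[φ2→P] = [30, 18, 18]
r5 m[φ2→C] = [19440, 11664, 15552]
r5 m[φ3→R] = [376320, 282240, 181440]
r5 m[φ3→S] = [9, 9, 8]
r5 m[φ4→C] = [3, 6, 2]
r5 m[φ5→P] = [7, 8, 1]
r5 m[φ6→J] = [4, 3, 3]
r5 m[φ7→J] = [7, 6, 2]
r5 m[J→φ0] = [28, 18, 6]
r5 m[J→φ6] = [2352, 3888, 864]
r5 m[J→φ7] = [1344, 1944, 1296]
r5 m[P→φ1] = [210, 144, 18]
r5 m[P→φ2] = [2268, 3888, 648]
r5 m[P→φ5] = [9720, 8748, 11664]
r5 m[C→φ2] = [3, 6, 2]
r5 m[C→φ4] = [280, 175, 224]
r5 m[R→φ3] = [1, 1, 1]
r5 m[S→φ0] = [2160, 2160, 2240]
r5 m[S→φ1] = [1458, 1134, 1344]
r5 m[S→φ3] = [38880, 30240, 47040]
r6 m[φ0→J] = [13440, 19440, 15680]
r6 m[φ0→S] = [162, 126, 168]
r6 m[φ1→P] = [6720, 9408, 11664]
r6 m[φ1→S] = [864, 1050, 1050]
r6 m[φ2→P] = [30, 18, 18]
r6 m[φ2→C] = [19440, 11664, 15552]
r6 m[φ3→R] = [376320, 282240, 181440]
r6 m[φ3→S] = [9, 9, 8]
r6 m[φ4→C] = [3, 6, 2]
r6 m[φ5→P] = [7, 8, 1]
r6 m[φ6→J] = [4, 3, 3]
r6 m[φ7→J] = [7, 6, 2]
r6 m[J→φ0] = [28, 18, 6]
r6 m[J→φ6] = [94080, 116640, 31360]
r6 m[J→φ7] = [53760, 58320, 47040]
r6 m[P→φ1] = [210, 144, 18]
r6 m[P→φ2] = [47040, 75264, 11664]
r6 m[P→φ5] = [201600, 169344, 209952]
r6 m[C→φ2] = [3, 6, 2]
r6 m[C→φ4] = [19440, 11664, 15552]
r6 m[R→φ3] = [1, 1, 1]
r6 m[S→φ0] = [7776, 9450, 8400]
r6 m[S→φ1] = [1458, 1134, 1344]
r6 m[S→φ3] = [139968, 132300, 176400]
r7 m[φ0→J] = [50400, 69984, 58800]
r7 m[φ0→S] = [162, 126, 168]
r7 m[φ1→P] = [6720, 9408, 11664]
r7 m[φ1→S] = [864, 1050, 1050]
r7 m[φ2→P] = [30, 18, 18]
r7 m[φ2→C] = [376320, 235200, 301056]
r7 m[φ3→R] = [1411200, 1190700, 793800]
r7 m[φ3→S] = [9, 9, 8]
r7 m[φ4→C] = [3, 6, 2]
r7 m[φ5→P] = [7, 8, 1]
r7 m[φ6→J] = [4, 3, 3]
r7 m[φ7→J] = [7, 6, 2]
r7 m[J→φ0] = [28, 18, 6]
r7 m[J→φ6] = [94080, 116640, 31360]
r7 m[J→φ7] = [53760, 58320, 47040]
r7 m[P→φ1] = [210, 144, 18]
r7 m[P→φ2] = [47040, 75264, 11664]
r7 m[P→φ5] = [201600, 169344, 209952]
r7 m[C→φ2] = [3, 6, 2]
r7 m[C→φ4] = [19440, 11664, 15552]
r7 m[R→φ3] = [1, 1, 1]
r7 m[S→φ0] = [7776, 9450, 8400]
r7 m[S→φ1] = [1458, 1134, 1344]
r7 m[S→φ3] = [139968, 132300, 176400]
r8 m[φ0→J] = [50400, 69984, 58800]
r8 m[φ0→S] = [162, 126, 168]
r8 m[φ1→P] = [6720, 9408, 11664]
r8 m[φ1→S] = [864, 1050, 1050]
r8 m[φ2→P] = [30, 18, 18]
r8 m[φ2→C] = [376320, 235200, 301056]
r8 m[φ3→R] = [1411200, 1190700, 793800]
r8 m[φ3→S] = [9, 9, 8]
r8 m[φ4→C] = [3, 6, 2]
r8 m[φ5→P] = [7, 8, 1]
r8 m[φ6→J] = [4, 3, 3]
r8 m[φ7→J] = [7, 6, 2]
r8 m[J→φ0] = [28, 18, 6]
r8 m[J→φ6] = [352800, 419904, 117600]
r8 m[J→φ7] = [201600, 209952, 176400]
r8 m[P→φ1] = [210, 144, 18]
r8 m[P→φ2] = [47040, 75264, 11664]
r8 m[P→φ5] = [201600, 169344, 209952]
r8 m[C→φ2] = [3, 6, 2]
r8 m[C→φ4] = [376320, 235200, 301056]
r8 m[R→φ3] = [1, 1, 1]
r8 m[S→φ0] = [7776, 9450, 8400]
r8 m[S→φ1] = [1458, 1134, 1344]
r8 m[S→φ3] = [139968, 132300, 176400]
r9 m[φ0→J] = [50400, 69984, 58800]
r9 m[φ0→S] = [162, 126, 168]
r9 m[φ1→P] = [6720, 9408, 11664]
r9 m[φ1→S] = [864, 1050, 1050]
r9 m[φ2→P] = [30, 18, 18]
r9 m[φ2→C] = [376320, 235200, 301056]
r9 m[φ3→R] = [1411200, 1190700, 793800]
r9 m[φ3→S] = [9, 9, 8]
r9 m[φ4→C] = [3, 6, 2]
r9 m[φ5→P] = [7, 8, 1]
r9 m[φ6→J] = [4, 3, 3]
r9 m[φ7→J] = [7, 6, 2]
r9 m[J→φ0] = [28, 18, 6]
r9 m[J→φ6] = [352800, 419904, 117600]
r9 m[J→φ7] = [201600, 209952, 176400]
r9 m[P→φ1] = [210, 144, 18]
r9 m[P→φ2] = [47040, 75264, 11664]
r9 m[P→φ5] = [201600, 169344, 209952]
r9 m[C→φ2] = [3, 6, 2]
r9 m[C→φ4] = [376320, 235200, 301056]
r9 m[R→φ3] = [1, 1, 1]
r9 m[S→φ0] = [7776, 9450, 8400]
r9 m[S→φ1] = [1458, 1134, 1344]
r9 m[S→φ3] = [139968, 132300, 176400]
fixed point reached at round 9
b[R] = ⊗ incoming = [1411200, 1190700, 793800]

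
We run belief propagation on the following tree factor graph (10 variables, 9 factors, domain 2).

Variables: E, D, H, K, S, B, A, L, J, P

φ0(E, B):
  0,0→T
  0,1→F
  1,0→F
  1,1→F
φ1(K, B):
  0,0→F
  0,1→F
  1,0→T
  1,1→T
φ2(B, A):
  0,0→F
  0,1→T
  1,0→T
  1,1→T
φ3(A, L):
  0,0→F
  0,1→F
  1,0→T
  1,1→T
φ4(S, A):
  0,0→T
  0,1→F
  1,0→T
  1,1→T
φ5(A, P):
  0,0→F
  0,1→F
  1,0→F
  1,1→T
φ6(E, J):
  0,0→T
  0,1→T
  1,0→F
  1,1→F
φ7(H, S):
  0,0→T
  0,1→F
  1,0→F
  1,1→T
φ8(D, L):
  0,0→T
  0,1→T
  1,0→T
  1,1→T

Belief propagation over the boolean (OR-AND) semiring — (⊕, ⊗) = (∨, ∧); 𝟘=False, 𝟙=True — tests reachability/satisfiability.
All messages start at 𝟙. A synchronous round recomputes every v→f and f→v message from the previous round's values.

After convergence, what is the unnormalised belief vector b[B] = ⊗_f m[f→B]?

init: all messages = 𝟙 over 2 values
r1 m[φ0→E] = [T, F]
r1 m[φ0→B] = [T, F]
r1 m[φ1→K] = [F, T]
r1 m[φ1→B] = [T, T]
r1 m[φ2→B] = [T, T]
r1 m[φ2→A] = [T, T]
r1 m[φ3→A] = [F, T]
r1 m[φ3→L] = [T, T]
r1 m[φ4→S] = [T, T]
r1 m[φ4→A] = [T, T]
r1 m[φ5→A] = [F, T]
r1 m[φ5→P] = [F, T]
r1 m[φ6→E] = [T, F]
r1 m[φ6→J] = [T, T]
r1 m[φ7→H] = [T, T]
r1 m[φ7→S] = [T, T]
r1 m[φ8→D] = [T, T]
r1 m[φ8→L] = [T, T]
r1 m[E→φ0] = [T, T]
r1 m[E→φ6] = [T, T]
r1 m[D→φ8] = [T, T]
r1 m[H→φ7] = [T, T]
r1 m[K→φ1] = [T, T]
r1 m[S→φ4] = [T, T]
r1 m[S→φ7] = [T, T]
r1 m[B→φ0] = [T, T]
r1 m[B→φ1] = [T, T]
r1 m[B→φ2] = [T, T]
r1 m[A→φ2] = [T, T]
r1 m[A→φ3] = [T, T]
r1 m[A→φ4] = [T, T]
r1 m[A→φ5] = [T, T]
r1 m[L→φ3] = [T, T]
r1 m[L→φ8] = [T, T]
r1 m[J→φ6] = [T, T]
r1 m[P→φ5] = [T, T]
r2 m[φ0→E] = [T, F]
r2 m[φ0→B] = [T, F]
r2 m[φ1→K] = [F, T]
r2 m[φ1→B] = [T, T]
r2 m[φ2→B] = [T, T]
r2 m[φ2→A] = [T, T]
r2 m[φ3→A] = [F, T]
r2 m[φ3→L] = [T, T]
r2 m[φ4→S] = [T, T]
r2 m[φ4→A] = [T, T]
r2 m[φ5→A] = [F, T]
r2 m[φ5→P] = [F, T]
r2 m[φ6→E] = [T, F]
r2 m[φ6→J] = [T, T]
r2 m[φ7→H] = [T, T]
r2 m[φ7→S] = [T, T]
r2 m[φ8→D] = [T, T]
r2 m[φ8→L] = [T, T]
r2 m[E→φ0] = [T, F]
r2 m[E→φ6] = [T, F]
r2 m[D→φ8] = [T, T]
r2 m[H→φ7] = [T, T]
r2 m[K→φ1] = [T, T]
r2 m[S→φ4] = [T, T]
r2 m[S→φ7] = [T, T]
r2 m[B→φ0] = [T, T]
r2 m[B→φ1] = [T, F]
r2 m[B→φ2] = [T, F]
r2 m[A→φ2] = [F, T]
r2 m[A→φ3] = [F, T]
r2 m[A→φ4] = [F, T]
r2 m[A→φ5] = [F, T]
r2 m[L→φ3] = [T, T]
r2 m[L→φ8] = [T, T]
r2 m[J→φ6] = [T, T]
r2 m[P→φ5] = [T, T]
r3 m[φ0→E] = [T, F]
r3 m[φ0→B] = [T, F]
r3 m[φ1→K] = [F, T]
r3 m[φ1→B] = [T, T]
r3 m[φ2→B] = [T, T]
r3 m[φ2→A] = [F, T]
r3 m[φ3→A] = [F, T]
r3 m[φ3→L] = [T, T]
r3 m[φ4→S] = [F, T]
r3 m[φ4→A] = [T, T]
r3 m[φ5→A] = [F, T]
r3 m[φ5→P] = [F, T]
r3 m[φ6→E] = [T, F]
r3 m[φ6→J] = [T, T]
r3 m[φ7→H] = [T, T]
r3 m[φ7→S] = [T, T]
r3 m[φ8→D] = [T, T]
r3 m[φ8→L] = [T, T]
r3 m[E→φ0] = [T, F]
r3 m[E→φ6] = [T, F]
r3 m[D→φ8] = [T, T]
r3 m[H→φ7] = [T, T]
r3 m[K→φ1] = [T, T]
r3 m[S→φ4] = [T, T]
r3 m[S→φ7] = [T, T]
r3 m[B→φ0] = [T, T]
r3 m[B→φ1] = [T, F]
r3 m[B→φ2] = [T, F]
r3 m[A→φ2] = [F, T]
r3 m[A→φ3] = [F, T]
r3 m[A→φ4] = [F, T]
r3 m[A→φ5] = [F, T]
r3 m[L→φ3] = [T, T]
r3 m[L→φ8] = [T, T]
r3 m[J→φ6] = [T, T]
r3 m[P→φ5] = [T, T]
r4 m[φ0→E] = [T, F]
r4 m[φ0→B] = [T, F]
r4 m[φ1→K] = [F, T]
r4 m[φ1→B] = [T, T]
r4 m[φ2→B] = [T, T]
r4 m[φ2→A] = [F, T]
r4 m[φ3→A] = [F, T]
r4 m[φ3→L] = [T, T]
r4 m[φ4→S] = [F, T]
r4 m[φ4→A] = [T, T]
r4 m[φ5→A] = [F, T]
r4 m[φ5→P] = [F, T]
r4 m[φ6→E] = [T, F]
r4 m[φ6→J] = [T, T]
r4 m[φ7→H] = [T, T]
r4 m[φ7→S] = [T, T]
r4 m[φ8→D] = [T, T]
r4 m[φ8→L] = [T, T]
r4 m[E→φ0] = [T, F]
r4 m[E→φ6] = [T, F]
r4 m[D→φ8] = [T, T]
r4 m[H→φ7] = [T, T]
r4 m[K→φ1] = [T, T]
r4 m[S→φ4] = [T, T]
r4 m[S→φ7] = [F, T]
r4 m[B→φ0] = [T, T]
r4 m[B→φ1] = [T, F]
r4 m[B→φ2] = [T, F]
r4 m[A→φ2] = [F, T]
r4 m[A→φ3] = [F, T]
r4 m[A→φ4] = [F, T]
r4 m[A→φ5] = [F, T]
r4 m[L→φ3] = [T, T]
r4 m[L→φ8] = [T, T]
r4 m[J→φ6] = [T, T]
r4 m[P→φ5] = [T, T]
r5 m[φ0→E] = [T, F]
r5 m[φ0→B] = [T, F]
r5 m[φ1→K] = [F, T]
r5 m[φ1→B] = [T, T]
r5 m[φ2→B] = [T, T]
r5 m[φ2→A] = [F, T]
r5 m[φ3→A] = [F, T]
r5 m[φ3→L] = [T, T]
r5 m[φ4→S] = [F, T]
r5 m[φ4→A] = [T, T]
r5 m[φ5→A] = [F, T]
r5 m[φ5→P] = [F, T]
r5 m[φ6→E] = [T, F]
r5 m[φ6→J] = [T, T]
r5 m[φ7→H] = [F, T]
r5 m[φ7→S] = [T, T]
r5 m[φ8→D] = [T, T]
r5 m[φ8→L] = [T, T]
r5 m[E→φ0] = [T, F]
r5 m[E→φ6] = [T, F]
r5 m[D→φ8] = [T, T]
r5 m[H→φ7] = [T, T]
r5 m[K→φ1] = [T, T]
r5 m[S→φ4] = [T, T]
r5 m[S→φ7] = [F, T]
r5 m[B→φ0] = [T, T]
r5 m[B→φ1] = [T, F]
r5 m[B→φ2] = [T, F]
r5 m[A→φ2] = [F, T]
r5 m[A→φ3] = [F, T]
r5 m[A→φ4] = [F, T]
r5 m[A→φ5] = [F, T]
r5 m[L→φ3] = [T, T]
r5 m[L→φ8] = [T, T]
r5 m[J→φ6] = [T, T]
r5 m[P→φ5] = [T, T]
r6 m[φ0→E] = [T, F]
r6 m[φ0→B] = [T, F]
r6 m[φ1→K] = [F, T]
r6 m[φ1→B] = [T, T]
r6 m[φ2→B] = [T, T]
r6 m[φ2→A] = [F, T]
r6 m[φ3→A] = [F, T]
r6 m[φ3→L] = [T, T]
r6 m[φ4→S] = [F, T]
r6 m[φ4→A] = [T, T]
r6 m[φ5→A] = [F, T]
r6 m[φ5→P] = [F, T]
r6 m[φ6→E] = [T, F]
r6 m[φ6→J] = [T, T]
r6 m[φ7→H] = [F, T]
r6 m[φ7→S] = [T, T]
r6 m[φ8→D] = [T, T]
r6 m[φ8→L] = [T, T]
r6 m[E→φ0] = [T, F]
r6 m[E→φ6] = [T, F]
r6 m[D→φ8] = [T, T]
r6 m[H→φ7] = [T, T]
r6 m[K→φ1] = [T, T]
r6 m[S→φ4] = [T, T]
r6 m[S→φ7] = [F, T]
r6 m[B→φ0] = [T, T]
r6 m[B→φ1] = [T, F]
r6 m[B→φ2] = [T, F]
r6 m[A→φ2] = [F, T]
r6 m[A→φ3] = [F, T]
r6 m[A→φ4] = [F, T]
r6 m[A→φ5] = [F, T]
r6 m[L→φ3] = [T, T]
r6 m[L→φ8] = [T, T]
r6 m[J→φ6] = [T, T]
r6 m[P→φ5] = [T, T]
fixed point reached at round 6
b[B] = ⊗ incoming = [T, F]

b[B] = [T, F]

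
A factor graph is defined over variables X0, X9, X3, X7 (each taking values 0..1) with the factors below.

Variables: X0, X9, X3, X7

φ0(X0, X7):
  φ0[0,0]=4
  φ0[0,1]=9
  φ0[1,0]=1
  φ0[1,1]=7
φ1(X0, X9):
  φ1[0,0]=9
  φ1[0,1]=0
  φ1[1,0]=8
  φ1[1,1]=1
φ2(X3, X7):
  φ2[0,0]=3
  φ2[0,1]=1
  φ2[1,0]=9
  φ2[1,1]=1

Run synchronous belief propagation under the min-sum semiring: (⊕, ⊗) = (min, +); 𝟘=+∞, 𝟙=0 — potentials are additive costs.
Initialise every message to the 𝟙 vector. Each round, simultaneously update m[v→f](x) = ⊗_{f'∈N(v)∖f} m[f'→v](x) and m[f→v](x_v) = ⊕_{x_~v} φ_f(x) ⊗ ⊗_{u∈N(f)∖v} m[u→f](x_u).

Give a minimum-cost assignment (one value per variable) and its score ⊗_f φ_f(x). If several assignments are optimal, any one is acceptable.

init: all messages = 𝟙 over 2 values
r1 m[φ0→X0] = [4, 1]
r1 m[φ0→X7] = [1, 7]
r1 m[φ1→X0] = [0, 1]
r1 m[φ1→X9] = [8, 0]
r1 m[φ2→X3] = [1, 1]
r1 m[φ2→X7] = [3, 1]
r1 m[X0→φ0] = [0, 0]
r1 m[X0→φ1] = [0, 0]
r1 m[X9→φ1] = [0, 0]
r1 m[X3→φ2] = [0, 0]
r1 m[X7→φ0] = [0, 0]
r1 m[X7→φ2] = [0, 0]
r2 m[φ0→X0] = [4, 1]
r2 m[φ0→X7] = [1, 7]
r2 m[φ1→X0] = [0, 1]
r2 m[φ1→X9] = [8, 0]
r2 m[φ2→X3] = [1, 1]
r2 m[φ2→X7] = [3, 1]
r2 m[X0→φ0] = [0, 1]
r2 m[X0→φ1] = [4, 1]
r2 m[X9→φ1] = [0, 0]
r2 m[X3→φ2] = [0, 0]
r2 m[X7→φ0] = [3, 1]
r2 m[X7→φ2] = [1, 7]
r3 m[φ0→X0] = [7, 4]
r3 m[φ0→X7] = [2, 8]
r3 m[φ1→X0] = [0, 1]
r3 m[φ1→X9] = [9, 2]
r3 m[φ2→X3] = [4, 8]
r3 m[φ2→X7] = [3, 1]
r3 m[X0→φ0] = [0, 1]
r3 m[X0→φ1] = [4, 1]
r3 m[X9→φ1] = [0, 0]
r3 m[X3→φ2] = [0, 0]
r3 m[X7→φ0] = [3, 1]
r3 m[X7→φ2] = [1, 7]
r4 m[φ0→X0] = [7, 4]
r4 m[φ0→X7] = [2, 8]
r4 m[φ1→X0] = [0, 1]
r4 m[φ1→X9] = [9, 2]
r4 m[φ2→X3] = [4, 8]
r4 m[φ2→X7] = [3, 1]
r4 m[X0→φ0] = [0, 1]
r4 m[X0→φ1] = [7, 4]
r4 m[X9→φ1] = [0, 0]
r4 m[X3→φ2] = [0, 0]
r4 m[X7→φ0] = [3, 1]
r4 m[X7→φ2] = [2, 8]
r5 m[φ0→X0] = [7, 4]
r5 m[φ0→X7] = [2, 8]
r5 m[φ1→X0] = [0, 1]
r5 m[φ1→X9] = [12, 5]
r5 m[φ2→X3] = [5, 9]
r5 m[φ2→X7] = [3, 1]
r5 m[X0→φ0] = [0, 1]
r5 m[X0→φ1] = [7, 4]
r5 m[X9→φ1] = [0, 0]
r5 m[X3→φ2] = [0, 0]
r5 m[X7→φ0] = [3, 1]
r5 m[X7→φ2] = [2, 8]
r6 m[φ0→X0] = [7, 4]
r6 m[φ0→X7] = [2, 8]
r6 m[φ1→X0] = [0, 1]
r6 m[φ1→X9] = [12, 5]
r6 m[φ2→X3] = [5, 9]
r6 m[φ2→X7] = [3, 1]
r6 m[X0→φ0] = [0, 1]
r6 m[X0→φ1] = [7, 4]
r6 m[X9→φ1] = [0, 0]
r6 m[X3→φ2] = [0, 0]
r6 m[X7→φ0] = [3, 1]
r6 m[X7→φ2] = [2, 8]
fixed point reached at round 6
traceback from X0: (X0=1, X9=1, X3=0, X7=0), score=5

assignment: (X0=1, X9=1, X3=0, X7=0); score = 5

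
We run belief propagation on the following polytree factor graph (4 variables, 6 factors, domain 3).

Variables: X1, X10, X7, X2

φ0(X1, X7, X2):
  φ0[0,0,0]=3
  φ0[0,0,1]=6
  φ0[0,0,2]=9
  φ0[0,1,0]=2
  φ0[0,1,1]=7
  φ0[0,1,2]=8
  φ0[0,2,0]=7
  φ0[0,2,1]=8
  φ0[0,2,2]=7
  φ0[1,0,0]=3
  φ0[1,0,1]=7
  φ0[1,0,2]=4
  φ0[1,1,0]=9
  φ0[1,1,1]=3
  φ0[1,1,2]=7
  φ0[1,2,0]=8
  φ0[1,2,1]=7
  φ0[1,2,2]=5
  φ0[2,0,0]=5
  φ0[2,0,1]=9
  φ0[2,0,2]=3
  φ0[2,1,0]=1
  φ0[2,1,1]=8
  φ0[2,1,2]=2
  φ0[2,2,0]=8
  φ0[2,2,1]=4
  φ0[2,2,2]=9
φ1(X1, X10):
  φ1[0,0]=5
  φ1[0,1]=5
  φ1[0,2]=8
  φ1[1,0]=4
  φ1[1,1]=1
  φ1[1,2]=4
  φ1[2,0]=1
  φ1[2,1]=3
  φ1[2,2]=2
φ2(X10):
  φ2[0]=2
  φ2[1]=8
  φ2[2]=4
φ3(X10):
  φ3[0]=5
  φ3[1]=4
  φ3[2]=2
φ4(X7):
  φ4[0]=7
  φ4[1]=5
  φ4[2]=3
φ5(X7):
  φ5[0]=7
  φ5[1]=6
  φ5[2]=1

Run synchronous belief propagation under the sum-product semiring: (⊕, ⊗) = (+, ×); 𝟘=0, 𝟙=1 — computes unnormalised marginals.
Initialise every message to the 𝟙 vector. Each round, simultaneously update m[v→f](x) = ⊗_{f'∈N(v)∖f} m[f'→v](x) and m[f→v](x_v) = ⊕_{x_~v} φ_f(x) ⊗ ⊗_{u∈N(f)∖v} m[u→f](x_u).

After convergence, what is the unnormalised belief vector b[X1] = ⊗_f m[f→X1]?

init: all messages = 𝟙 over 3 values
r1 m[φ0→X1] = [57, 53, 49]
r1 m[φ0→X7] = [49, 47, 63]
r1 m[φ0→X2] = [46, 59, 54]
r1 m[φ1→X1] = [18, 9, 6]
r1 m[φ1→X10] = [10, 9, 14]
r1 m[φ2→X10] = [2, 8, 4]
r1 m[φ3→X10] = [5, 4, 2]
r1 m[φ4→X7] = [7, 5, 3]
r1 m[φ5→X7] = [7, 6, 1]
r1 m[X1→φ0] = [1, 1, 1]
r1 m[X1→φ1] = [1, 1, 1]
r1 m[X10→φ1] = [1, 1, 1]
r1 m[X10→φ2] = [1, 1, 1]
r1 m[X10→φ3] = [1, 1, 1]
r1 m[X7→φ0] = [1, 1, 1]
r1 m[X7→φ4] = [1, 1, 1]
r1 m[X7→φ5] = [1, 1, 1]
r1 m[X2→φ0] = [1, 1, 1]
r2 m[φ0→X1] = [57, 53, 49]
r2 m[φ0→X7] = [49, 47, 63]
r2 m[φ0→X2] = [46, 59, 54]
r2 m[φ1→X1] = [18, 9, 6]
r2 m[φ1→X10] = [10, 9, 14]
r2 m[φ2→X10] = [2, 8, 4]
r2 m[φ3→X10] = [5, 4, 2]
r2 m[φ4→X7] = [7, 5, 3]
r2 m[φ5→X7] = [7, 6, 1]
r2 m[X1→φ0] = [18, 9, 6]
r2 m[X1→φ1] = [57, 53, 49]
r2 m[X10→φ1] = [10, 32, 8]
r2 m[X10→φ2] = [50, 36, 28]
r2 m[X10→φ3] = [20, 72, 56]
r2 m[X7→φ0] = [49, 30, 3]
r2 m[X7→φ4] = [343, 282, 63]
r2 m[X7→φ5] = [343, 235, 189]
r2 m[X2→φ0] = [1, 1, 1]
r3 m[φ0→X1] = [1458, 1316, 1226]
r3 m[φ0→X7] = [552, 543, 702]
r3 m[φ0→X2] = [9867, 17748, 17829]
r3 m[φ1→X1] = [274, 104, 122]
r3 m[φ1→X10] = [546, 485, 766]
r3 m[φ2→X10] = [2, 8, 4]
r3 m[φ3→X10] = [5, 4, 2]
r3 m[φ4→X7] = [7, 5, 3]
r3 m[φ5→X7] = [7, 6, 1]
r3 m[X1→φ0] = [18, 9, 6]
r3 m[X1→φ1] = [57, 53, 49]
r3 m[X10→φ1] = [10, 32, 8]
r3 m[X10→φ2] = [50, 36, 28]
r3 m[X10→φ3] = [20, 72, 56]
r3 m[X7→φ0] = [49, 30, 3]
r3 m[X7→φ4] = [343, 282, 63]
r3 m[X7→φ5] = [343, 235, 189]
r3 m[X2→φ0] = [1, 1, 1]
r4 m[φ0→X1] = [1458, 1316, 1226]
r4 m[φ0→X7] = [552, 543, 702]
r4 m[φ0→X2] = [9867, 17748, 17829]
r4 m[φ1→X1] = [274, 104, 122]
r4 m[φ1→X10] = [546, 485, 766]
r4 m[φ2→X10] = [2, 8, 4]
r4 m[φ3→X10] = [5, 4, 2]
r4 m[φ4→X7] = [7, 5, 3]
r4 m[φ5→X7] = [7, 6, 1]
r4 m[X1→φ0] = [274, 104, 122]
r4 m[X1→φ1] = [1458, 1316, 1226]
r4 m[X10→φ1] = [10, 32, 8]
r4 m[X10→φ2] = [2730, 1940, 1532]
r4 m[X10→φ3] = [1092, 3880, 3064]
r4 m[X7→φ0] = [49, 30, 3]
r4 m[X7→φ4] = [3864, 3258, 702]
r4 m[X7→φ5] = [3864, 2715, 2106]
r4 m[X2→φ0] = [1, 1, 1]
r5 m[φ0→X1] = [1458, 1316, 1226]
r5 m[φ0→X7] = [8462, 7976, 10670]
r5 m[φ0→X2] = [144814, 276434, 264680]
r5 m[φ1→X1] = [274, 104, 122]
r5 m[φ1→X10] = [13780, 12284, 19380]
r5 m[φ2→X10] = [2, 8, 4]
r5 m[φ3→X10] = [5, 4, 2]
r5 m[φ4→X7] = [7, 5, 3]
r5 m[φ5→X7] = [7, 6, 1]
r5 m[X1→φ0] = [274, 104, 122]
r5 m[X1→φ1] = [1458, 1316, 1226]
r5 m[X10→φ1] = [10, 32, 8]
r5 m[X10→φ2] = [2730, 1940, 1532]
r5 m[X10→φ3] = [1092, 3880, 3064]
r5 m[X7→φ0] = [49, 30, 3]
r5 m[X7→φ4] = [3864, 3258, 702]
r5 m[X7→φ5] = [3864, 2715, 2106]
r5 m[X2→φ0] = [1, 1, 1]
r6 m[φ0→X1] = [1458, 1316, 1226]
r6 m[φ0→X7] = [8462, 7976, 10670]
r6 m[φ0→X2] = [144814, 276434, 264680]
r6 m[φ1→X1] = [274, 104, 122]
r6 m[φ1→X10] = [13780, 12284, 19380]
r6 m[φ2→X10] = [2, 8, 4]
r6 m[φ3→X10] = [5, 4, 2]
r6 m[φ4→X7] = [7, 5, 3]
r6 m[φ5→X7] = [7, 6, 1]
r6 m[X1→φ0] = [274, 104, 122]
r6 m[X1→φ1] = [1458, 1316, 1226]
r6 m[X10→φ1] = [10, 32, 8]
r6 m[X10→φ2] = [68900, 49136, 38760]
r6 m[X10→φ3] = [27560, 98272, 77520]
r6 m[X7→φ0] = [49, 30, 3]
r6 m[X7→φ4] = [59234, 47856, 10670]
r6 m[X7→φ5] = [59234, 39880, 32010]
r6 m[X2→φ0] = [1, 1, 1]
r7 m[φ0→X1] = [1458, 1316, 1226]
r7 m[φ0→X7] = [8462, 7976, 10670]
r7 m[φ0→X2] = [144814, 276434, 264680]
r7 m[φ1→X1] = [274, 104, 122]
r7 m[φ1→X10] = [13780, 12284, 19380]
r7 m[φ2→X10] = [2, 8, 4]
r7 m[φ3→X10] = [5, 4, 2]
r7 m[φ4→X7] = [7, 5, 3]
r7 m[φ5→X7] = [7, 6, 1]
r7 m[X1→φ0] = [274, 104, 122]
r7 m[X1→φ1] = [1458, 1316, 1226]
r7 m[X10→φ1] = [10, 32, 8]
r7 m[X10→φ2] = [68900, 49136, 38760]
r7 m[X10→φ3] = [27560, 98272, 77520]
r7 m[X7→φ0] = [49, 30, 3]
r7 m[X7→φ4] = [59234, 47856, 10670]
r7 m[X7→φ5] = [59234, 39880, 32010]
r7 m[X2→φ0] = [1, 1, 1]
fixed point reached at round 7
b[X1] = ⊗ incoming = [399492, 136864, 149572]

b[X1] = [399492, 136864, 149572]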